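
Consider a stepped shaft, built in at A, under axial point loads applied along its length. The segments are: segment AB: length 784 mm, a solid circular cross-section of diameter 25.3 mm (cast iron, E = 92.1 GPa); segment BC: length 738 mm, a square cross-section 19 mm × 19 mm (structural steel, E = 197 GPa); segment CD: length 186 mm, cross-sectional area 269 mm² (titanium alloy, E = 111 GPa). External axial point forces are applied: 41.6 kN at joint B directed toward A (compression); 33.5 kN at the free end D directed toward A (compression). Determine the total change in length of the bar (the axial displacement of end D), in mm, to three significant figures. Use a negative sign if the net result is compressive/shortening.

-1.83 mm

Internal axial forces (sectioning from the free end, tension +): N_CD = -33.5 kN, N_BC = -33.5 kN, N_AB = -75.1 kN.
A_AB = 502.7 mm².
A_BC = 361 mm².
δ_AB = -75100·784/(502.7·92100) = -1.272 mm
δ_BC = -33500·738/(361·197000) = -0.3476 mm
δ_CD = -33500·186/(269·111000) = -0.2087 mm
δ = Σδ_i = -1.828 mm.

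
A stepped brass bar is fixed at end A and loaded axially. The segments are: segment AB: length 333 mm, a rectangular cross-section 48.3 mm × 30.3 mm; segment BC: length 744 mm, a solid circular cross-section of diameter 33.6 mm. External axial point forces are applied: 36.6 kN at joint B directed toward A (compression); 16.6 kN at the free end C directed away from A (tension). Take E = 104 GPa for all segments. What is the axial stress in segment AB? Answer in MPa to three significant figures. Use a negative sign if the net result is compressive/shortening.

-13.7 MPa

Internal axial forces (sectioning from the free end, tension +): N_BC = 16.6 kN, N_AB = -20 kN.
A_AB = 1463 mm².
σ_AB = N_AB/A_AB = -20000/1463 = -13.67 MPa.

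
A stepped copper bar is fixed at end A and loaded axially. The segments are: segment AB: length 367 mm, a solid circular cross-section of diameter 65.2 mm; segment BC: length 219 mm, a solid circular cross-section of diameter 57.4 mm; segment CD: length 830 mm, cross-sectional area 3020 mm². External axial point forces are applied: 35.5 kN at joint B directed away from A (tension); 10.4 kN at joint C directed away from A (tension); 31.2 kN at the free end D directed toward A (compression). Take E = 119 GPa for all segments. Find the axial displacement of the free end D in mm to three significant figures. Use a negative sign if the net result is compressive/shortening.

Internal axial forces (sectioning from the free end, tension +): N_CD = -31.2 kN, N_BC = -20.8 kN, N_AB = 14.7 kN.
A_AB = 3339 mm².
A_BC = 2588 mm².
δ_AB = 14700·367/(3339·119000) = 0.01358 mm
δ_BC = -20800·219/(2588·119000) = -0.01479 mm
δ_CD = -31200·830/(3020·119000) = -0.07206 mm
δ = Σδ_i = -0.07327 mm.

-0.0733 mm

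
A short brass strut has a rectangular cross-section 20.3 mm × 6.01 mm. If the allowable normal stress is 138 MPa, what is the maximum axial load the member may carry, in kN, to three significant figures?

A = 122 mm².
P_max = σ_allow · A = 138 · 122 = 16840 N = 16.84 kN.

16.8 kN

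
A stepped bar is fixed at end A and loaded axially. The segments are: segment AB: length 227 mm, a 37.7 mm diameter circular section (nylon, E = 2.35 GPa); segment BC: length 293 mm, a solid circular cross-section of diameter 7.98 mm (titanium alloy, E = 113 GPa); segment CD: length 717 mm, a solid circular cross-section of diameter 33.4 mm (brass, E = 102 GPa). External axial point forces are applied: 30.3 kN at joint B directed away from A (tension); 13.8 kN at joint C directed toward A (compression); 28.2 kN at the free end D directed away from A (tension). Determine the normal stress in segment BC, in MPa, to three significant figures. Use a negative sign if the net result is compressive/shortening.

Internal axial forces (sectioning from the free end, tension +): N_CD = 28.2 kN, N_BC = 14.4 kN, N_AB = 44.7 kN.
A_BC = 50.01 mm².
σ_BC = N_BC/A_BC = 14400/50.01 = 287.9 MPa.

288 MPa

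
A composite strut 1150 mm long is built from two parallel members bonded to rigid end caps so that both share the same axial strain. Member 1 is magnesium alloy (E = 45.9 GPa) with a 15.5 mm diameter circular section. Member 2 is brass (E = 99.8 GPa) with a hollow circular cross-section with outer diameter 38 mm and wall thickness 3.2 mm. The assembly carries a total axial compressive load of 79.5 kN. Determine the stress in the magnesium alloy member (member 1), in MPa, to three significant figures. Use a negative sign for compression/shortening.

-83.7 MPa

A_1 = 188.7 mm².
A_2 = 349.8 mm².
Equal strain + equilibrium ⇒ each member carries load in proportion to AE: A₁E₁ = 8661000 N, A₂E₂ = 34910000 N, ΣAE = 43580000 N.
σ₁ = P·E₁/ΣAE = -79500·45900/43580000 = -83.74 MPa.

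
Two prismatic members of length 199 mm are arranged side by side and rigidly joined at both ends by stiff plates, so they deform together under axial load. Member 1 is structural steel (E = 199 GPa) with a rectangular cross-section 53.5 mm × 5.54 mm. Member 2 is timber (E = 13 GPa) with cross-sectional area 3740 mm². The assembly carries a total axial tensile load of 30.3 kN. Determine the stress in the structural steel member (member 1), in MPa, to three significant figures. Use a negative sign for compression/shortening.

A_1 = 296.4 mm².
Equal strain + equilibrium ⇒ each member carries load in proportion to AE: A₁E₁ = 58980000 N, A₂E₂ = 48620000 N, ΣAE = 107600000 N.
σ₁ = P·E₁/ΣAE = 30300·199000/107600000 = 56.04 MPa.

56.0 MPa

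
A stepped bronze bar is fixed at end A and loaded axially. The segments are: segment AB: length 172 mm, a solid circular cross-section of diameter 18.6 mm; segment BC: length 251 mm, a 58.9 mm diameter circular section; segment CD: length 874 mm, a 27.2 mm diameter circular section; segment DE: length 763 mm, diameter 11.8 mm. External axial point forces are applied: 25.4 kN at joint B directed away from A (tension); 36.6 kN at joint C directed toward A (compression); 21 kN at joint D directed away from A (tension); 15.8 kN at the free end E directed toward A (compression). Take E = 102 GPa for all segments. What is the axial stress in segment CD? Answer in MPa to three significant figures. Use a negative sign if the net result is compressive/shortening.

Internal axial forces (sectioning from the free end, tension +): N_DE = -15.8 kN, N_CD = 5.2 kN, N_BC = -31.4 kN, N_AB = -6 kN.
A_CD = 581.1 mm².
σ_CD = N_CD/A_CD = 5200/581.1 = 8.949 MPa.

8.95 MPa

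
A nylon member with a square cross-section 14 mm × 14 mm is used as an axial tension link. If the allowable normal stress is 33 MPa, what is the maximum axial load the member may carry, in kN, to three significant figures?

A = 196 mm².
P_max = σ_allow · A = 33 · 196 = 6468 N = 6.468 kN.

6.47 kN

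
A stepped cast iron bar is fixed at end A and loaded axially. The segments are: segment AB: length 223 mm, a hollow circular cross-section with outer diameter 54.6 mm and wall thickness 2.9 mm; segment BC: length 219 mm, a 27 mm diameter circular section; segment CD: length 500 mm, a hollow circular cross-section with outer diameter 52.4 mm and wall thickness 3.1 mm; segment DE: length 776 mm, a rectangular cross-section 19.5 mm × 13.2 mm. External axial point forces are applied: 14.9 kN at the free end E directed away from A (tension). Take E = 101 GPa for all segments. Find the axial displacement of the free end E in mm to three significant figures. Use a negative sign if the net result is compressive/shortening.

0.725 mm

Internal axial forces (sectioning from the free end, tension +): N_DE = 14.9 kN, N_CD = 14.9 kN, N_BC = 14.9 kN, N_AB = 14.9 kN.
A_AB = 471 mm².
A_BC = 572.6 mm².
A_CD = 480.1 mm².
A_DE = 257.4 mm².
δ_AB = 14900·223/(471·101000) = 0.06984 mm
δ_BC = 14900·219/(572.6·101000) = 0.05643 mm
δ_CD = 14900·500/(480.1·101000) = 0.1536 mm
δ_DE = 14900·776/(257.4·101000) = 0.4448 mm
δ = Σδ_i = 0.7247 mm.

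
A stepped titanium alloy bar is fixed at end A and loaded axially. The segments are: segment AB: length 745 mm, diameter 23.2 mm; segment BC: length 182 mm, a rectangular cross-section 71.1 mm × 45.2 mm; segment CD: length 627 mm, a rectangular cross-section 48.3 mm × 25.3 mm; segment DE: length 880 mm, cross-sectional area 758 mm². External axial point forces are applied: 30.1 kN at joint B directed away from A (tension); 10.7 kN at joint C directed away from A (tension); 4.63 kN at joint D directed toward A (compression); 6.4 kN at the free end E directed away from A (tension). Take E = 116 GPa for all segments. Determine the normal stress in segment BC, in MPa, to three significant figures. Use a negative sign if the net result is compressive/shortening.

3.88 MPa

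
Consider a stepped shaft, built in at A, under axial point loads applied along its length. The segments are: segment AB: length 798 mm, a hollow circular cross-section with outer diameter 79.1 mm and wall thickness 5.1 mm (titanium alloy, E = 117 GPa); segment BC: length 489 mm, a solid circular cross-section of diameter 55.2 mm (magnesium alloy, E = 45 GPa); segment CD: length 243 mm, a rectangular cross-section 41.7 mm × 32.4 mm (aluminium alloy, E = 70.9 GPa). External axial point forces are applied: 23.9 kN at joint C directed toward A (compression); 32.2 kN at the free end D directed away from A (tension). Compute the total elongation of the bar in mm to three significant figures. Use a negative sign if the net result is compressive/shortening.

0.167 mm

Internal axial forces (sectioning from the free end, tension +): N_CD = 32.2 kN, N_BC = 8.3 kN, N_AB = 8.3 kN.
A_AB = 1186 mm².
A_BC = 2393 mm².
A_CD = 1351 mm².
δ_AB = 8300·798/(1186·117000) = 0.04775 mm
δ_BC = 8300·489/(2393·45000) = 0.03769 mm
δ_CD = 32200·243/(1351·70900) = 0.08168 mm
δ = Σδ_i = 0.1671 mm.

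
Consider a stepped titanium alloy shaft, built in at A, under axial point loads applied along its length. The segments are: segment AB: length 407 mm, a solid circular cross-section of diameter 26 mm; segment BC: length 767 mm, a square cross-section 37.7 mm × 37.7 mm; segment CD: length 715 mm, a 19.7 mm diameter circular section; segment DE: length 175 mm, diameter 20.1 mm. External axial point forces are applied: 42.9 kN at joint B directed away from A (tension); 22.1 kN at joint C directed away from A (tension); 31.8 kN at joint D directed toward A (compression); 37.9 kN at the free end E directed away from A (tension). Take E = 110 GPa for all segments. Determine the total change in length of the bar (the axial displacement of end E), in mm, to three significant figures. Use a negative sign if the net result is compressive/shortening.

0.954 mm

Internal axial forces (sectioning from the free end, tension +): N_DE = 37.9 kN, N_CD = 6.1 kN, N_BC = 28.2 kN, N_AB = 71.1 kN.
A_AB = 530.9 mm².
A_BC = 1421 mm².
A_CD = 304.8 mm².
A_DE = 317.3 mm².
δ_AB = 71100·407/(530.9·110000) = 0.4955 mm
δ_BC = 28200·767/(1421·110000) = 0.1383 mm
δ_CD = 6100·715/(304.8·110000) = 0.1301 mm
δ_DE = 37900·175/(317.3·110000) = 0.19 mm
δ = Σδ_i = 0.9539 mm.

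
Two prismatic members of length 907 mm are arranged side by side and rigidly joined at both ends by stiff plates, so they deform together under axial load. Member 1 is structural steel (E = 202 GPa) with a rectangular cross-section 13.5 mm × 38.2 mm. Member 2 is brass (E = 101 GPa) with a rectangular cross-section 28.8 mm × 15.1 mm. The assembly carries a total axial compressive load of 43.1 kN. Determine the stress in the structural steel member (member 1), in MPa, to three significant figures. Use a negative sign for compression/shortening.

-58.8 MPa

A_1 = 515.7 mm².
A_2 = 434.9 mm².
Equal strain + equilibrium ⇒ each member carries load in proportion to AE: A₁E₁ = 104200000 N, A₂E₂ = 43920000 N, ΣAE = 148100000 N.
σ₁ = P·E₁/ΣAE = -43100·202000/148100000 = -58.79 MPa.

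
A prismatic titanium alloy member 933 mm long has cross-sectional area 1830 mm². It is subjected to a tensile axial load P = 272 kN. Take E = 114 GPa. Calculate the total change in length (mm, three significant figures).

δ_mech = NL/(AE) = 272000·933/(1830·114000) = 1.216 mm.

1.22 mm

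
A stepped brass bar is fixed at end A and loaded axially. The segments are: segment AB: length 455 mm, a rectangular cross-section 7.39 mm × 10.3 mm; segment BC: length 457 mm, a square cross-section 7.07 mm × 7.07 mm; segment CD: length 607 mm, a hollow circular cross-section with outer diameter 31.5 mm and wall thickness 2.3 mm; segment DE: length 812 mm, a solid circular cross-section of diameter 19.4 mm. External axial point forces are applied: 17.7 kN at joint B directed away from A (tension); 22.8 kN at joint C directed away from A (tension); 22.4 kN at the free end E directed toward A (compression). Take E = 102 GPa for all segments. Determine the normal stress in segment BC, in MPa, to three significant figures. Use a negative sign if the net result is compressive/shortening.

Internal axial forces (sectioning from the free end, tension +): N_DE = -22.4 kN, N_CD = -22.4 kN, N_BC = 0.4 kN, N_AB = 18.1 kN.
A_BC = 49.98 mm².
σ_BC = N_BC/A_BC = 400/49.98 = 8.002 MPa.

8.00 MPa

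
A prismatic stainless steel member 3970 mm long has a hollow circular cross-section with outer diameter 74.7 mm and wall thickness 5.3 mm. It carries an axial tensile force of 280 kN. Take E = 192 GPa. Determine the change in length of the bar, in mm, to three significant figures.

A = 1156 mm².
δ_mech = NL/(AE) = 280000·3970/(1156·192000) = 5.01 mm.

5.01 mm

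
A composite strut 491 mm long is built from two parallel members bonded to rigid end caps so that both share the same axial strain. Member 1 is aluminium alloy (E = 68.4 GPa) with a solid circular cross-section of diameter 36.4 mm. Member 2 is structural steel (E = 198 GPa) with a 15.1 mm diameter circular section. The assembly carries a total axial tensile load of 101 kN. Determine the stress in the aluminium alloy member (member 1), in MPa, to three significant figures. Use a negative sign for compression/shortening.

A_1 = 1041 mm².
A_2 = 179.1 mm².
Equal strain + equilibrium ⇒ each member carries load in proportion to AE: A₁E₁ = 71180000 N, A₂E₂ = 35460000 N, ΣAE = 106600000 N.
σ₁ = P·E₁/ΣAE = 101000·68400/106600000 = 64.78 MPa.

64.8 MPa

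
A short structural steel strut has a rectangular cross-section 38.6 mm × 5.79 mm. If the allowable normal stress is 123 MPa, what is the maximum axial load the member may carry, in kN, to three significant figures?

27.5 kN

A = 223.5 mm².
P_max = σ_allow · A = 123 · 223.5 = 27490 N = 27.49 kN.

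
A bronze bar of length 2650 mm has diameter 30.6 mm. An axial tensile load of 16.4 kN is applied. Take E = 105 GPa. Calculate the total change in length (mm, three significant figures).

0.563 mm

A = 735.4 mm².
δ_mech = NL/(AE) = 16400·2650/(735.4·105000) = 0.5628 mm.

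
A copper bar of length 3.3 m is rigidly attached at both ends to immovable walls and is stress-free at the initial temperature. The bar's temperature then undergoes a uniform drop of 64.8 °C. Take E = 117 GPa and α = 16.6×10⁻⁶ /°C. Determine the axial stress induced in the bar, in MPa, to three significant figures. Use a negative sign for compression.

Free thermal expansion αLΔT = 16.6e-6 · 3300 · -64.8 = -3.55 mm.
The walls impose strain ε = −(-3.55)/3300 = 1.0757e-03; σ = Eε = 117000 · 1.0757e-03 = 125.9 MPa.

126 MPa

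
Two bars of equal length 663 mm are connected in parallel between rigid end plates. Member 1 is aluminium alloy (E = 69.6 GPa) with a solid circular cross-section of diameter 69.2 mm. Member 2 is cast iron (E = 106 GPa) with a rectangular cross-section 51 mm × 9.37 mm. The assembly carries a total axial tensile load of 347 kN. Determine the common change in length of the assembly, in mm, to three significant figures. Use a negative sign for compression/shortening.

A_1 = 3761 mm².
A_2 = 477.9 mm².
Equal strain + equilibrium ⇒ each member carries load in proportion to AE: A₁E₁ = 261800000 N, A₂E₂ = 50650000 N, ΣAE = 312400000 N.
δ = PL/ΣAE = 347000·663/312400000 = 0.7364 mm.

0.736 mm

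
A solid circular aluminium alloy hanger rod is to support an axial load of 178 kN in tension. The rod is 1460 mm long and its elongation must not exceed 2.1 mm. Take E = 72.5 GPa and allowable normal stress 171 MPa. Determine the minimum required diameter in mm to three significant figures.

46.6 mm

Required area A ≥ P/σ_allow = 178000/171 = 1041 mm².
For a solid circular section, d ≥ √(4A/π) = 36.41 mm.
Elongation limit: A ≥ PL/(Eδ_allow) = 178000·1460/(72500·2.1) = 1707 mm² ⇒ d ≥ 46.62 mm.
The elongation limit governs.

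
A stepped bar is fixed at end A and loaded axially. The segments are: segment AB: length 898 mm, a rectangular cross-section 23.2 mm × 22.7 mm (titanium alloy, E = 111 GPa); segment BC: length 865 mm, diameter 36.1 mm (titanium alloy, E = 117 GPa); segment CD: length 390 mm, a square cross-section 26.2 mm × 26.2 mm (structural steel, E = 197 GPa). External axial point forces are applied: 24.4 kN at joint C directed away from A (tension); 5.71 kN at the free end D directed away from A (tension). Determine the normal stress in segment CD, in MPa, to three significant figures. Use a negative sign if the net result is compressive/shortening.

8.32 MPa

Internal axial forces (sectioning from the free end, tension +): N_CD = 5.71 kN, N_BC = 30.11 kN, N_AB = 30.11 kN.
A_CD = 686.4 mm².
σ_CD = N_CD/A_CD = 5710/686.4 = 8.318 MPa.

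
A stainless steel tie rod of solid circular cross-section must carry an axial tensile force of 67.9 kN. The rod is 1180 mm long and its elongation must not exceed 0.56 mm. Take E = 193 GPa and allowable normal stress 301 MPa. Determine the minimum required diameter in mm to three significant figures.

30.7 mm

Required area A ≥ P/σ_allow = 67900/301 = 225.6 mm².
For a solid circular section, d ≥ √(4A/π) = 16.95 mm.
Elongation limit: A ≥ PL/(Eδ_allow) = 67900·1180/(193000·0.56) = 741.3 mm² ⇒ d ≥ 30.72 mm.
The elongation limit governs.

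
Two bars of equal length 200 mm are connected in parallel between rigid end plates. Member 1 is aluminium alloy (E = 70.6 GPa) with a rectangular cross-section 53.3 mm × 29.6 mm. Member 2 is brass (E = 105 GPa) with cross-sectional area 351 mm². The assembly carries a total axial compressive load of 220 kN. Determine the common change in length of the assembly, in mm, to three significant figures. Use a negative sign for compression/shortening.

-0.297 mm

A_1 = 1578 mm².
Equal strain + equilibrium ⇒ each member carries load in proportion to AE: A₁E₁ = 111400000 N, A₂E₂ = 36860000 N, ΣAE = 148200000 N.
δ = PL/ΣAE = -220000·200/148200000 = -0.2968 mm.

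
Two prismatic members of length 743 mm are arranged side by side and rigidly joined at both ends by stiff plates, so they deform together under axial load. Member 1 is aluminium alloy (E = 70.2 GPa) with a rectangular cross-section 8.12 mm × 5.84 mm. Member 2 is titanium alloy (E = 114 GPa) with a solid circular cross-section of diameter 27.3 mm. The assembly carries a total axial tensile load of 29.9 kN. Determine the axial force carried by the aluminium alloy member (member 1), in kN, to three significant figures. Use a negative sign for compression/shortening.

1.42 kN

A_1 = 47.42 mm².
A_2 = 585.3 mm².
Equal strain + equilibrium ⇒ each member carries load in proportion to AE: A₁E₁ = 3329000 N, A₂E₂ = 66730000 N, ΣAE = 70060000 N.
F₁ = P·A₁E₁/ΣAE = 29900·3329000/70060000 = 1421 N.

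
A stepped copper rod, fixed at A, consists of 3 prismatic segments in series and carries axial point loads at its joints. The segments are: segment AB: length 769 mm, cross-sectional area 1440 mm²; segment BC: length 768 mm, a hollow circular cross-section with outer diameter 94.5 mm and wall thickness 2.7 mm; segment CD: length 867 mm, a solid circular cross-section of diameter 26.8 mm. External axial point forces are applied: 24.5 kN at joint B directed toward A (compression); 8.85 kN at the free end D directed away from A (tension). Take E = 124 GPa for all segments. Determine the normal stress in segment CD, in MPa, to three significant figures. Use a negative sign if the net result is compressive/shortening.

15.7 MPa

Internal axial forces (sectioning from the free end, tension +): N_CD = 8.85 kN, N_BC = 8.85 kN, N_AB = -15.65 kN.
A_CD = 564.1 mm².
σ_CD = N_CD/A_CD = 8850/564.1 = 15.69 MPa.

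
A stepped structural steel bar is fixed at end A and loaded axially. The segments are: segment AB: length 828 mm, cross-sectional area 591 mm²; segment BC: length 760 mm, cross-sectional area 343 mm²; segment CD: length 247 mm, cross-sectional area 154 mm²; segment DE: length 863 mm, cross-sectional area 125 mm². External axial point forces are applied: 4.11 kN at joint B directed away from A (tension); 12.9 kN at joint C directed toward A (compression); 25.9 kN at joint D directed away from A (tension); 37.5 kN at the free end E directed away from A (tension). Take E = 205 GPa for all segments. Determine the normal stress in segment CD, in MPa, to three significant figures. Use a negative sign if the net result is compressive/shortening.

412 MPa

Internal axial forces (sectioning from the free end, tension +): N_DE = 37.5 kN, N_CD = 63.4 kN, N_BC = 50.5 kN, N_AB = 54.61 kN.
σ_CD = N_CD/A_CD = 63400/154 = 411.7 MPa.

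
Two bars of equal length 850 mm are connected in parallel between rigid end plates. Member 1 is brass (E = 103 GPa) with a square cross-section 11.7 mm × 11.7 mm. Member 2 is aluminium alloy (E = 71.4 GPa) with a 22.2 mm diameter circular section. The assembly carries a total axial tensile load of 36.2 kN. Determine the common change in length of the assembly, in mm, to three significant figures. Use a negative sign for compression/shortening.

A_1 = 136.9 mm².
A_2 = 387.1 mm².
Equal strain + equilibrium ⇒ each member carries load in proportion to AE: A₁E₁ = 14100000 N, A₂E₂ = 27640000 N, ΣAE = 41740000 N.
δ = PL/ΣAE = 36200·850/41740000 = 0.7372 mm.

0.737 mm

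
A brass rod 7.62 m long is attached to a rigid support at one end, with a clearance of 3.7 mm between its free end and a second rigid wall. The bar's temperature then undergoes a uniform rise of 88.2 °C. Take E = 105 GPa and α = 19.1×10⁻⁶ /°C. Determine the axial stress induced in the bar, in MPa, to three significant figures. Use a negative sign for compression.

-126 MPa

Free thermal expansion αLΔT = 19.1e-6 · 7620 · 88.2 = 12.84 mm.
The walls engage after the gap closes; constrained expansion = 12.84 − 3.7 = 9.137 mm.
The walls impose strain ε = −(9.137)/7620 = -1.1991e-03; σ = Eε = 105000 · -1.1991e-03 = -125.9 MPa.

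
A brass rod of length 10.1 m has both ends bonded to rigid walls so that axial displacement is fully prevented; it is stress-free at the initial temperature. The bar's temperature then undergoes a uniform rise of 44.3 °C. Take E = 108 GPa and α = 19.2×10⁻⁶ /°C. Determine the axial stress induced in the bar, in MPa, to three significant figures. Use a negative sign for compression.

Free thermal expansion αLΔT = 19.2e-6 · 10100 · 44.3 = 8.591 mm.
The walls impose strain ε = −(8.591)/10100 = -8.5056e-04; σ = Eε = 108000 · -8.5056e-04 = -91.86 MPa.

-91.9 MPa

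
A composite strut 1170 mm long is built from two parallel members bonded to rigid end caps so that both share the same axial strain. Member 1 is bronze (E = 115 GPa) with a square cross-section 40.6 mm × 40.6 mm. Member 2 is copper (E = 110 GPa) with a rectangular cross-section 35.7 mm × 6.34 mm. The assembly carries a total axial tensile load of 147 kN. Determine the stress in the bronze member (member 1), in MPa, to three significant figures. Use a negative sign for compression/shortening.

A_1 = 1648 mm².
A_2 = 226.3 mm².
Equal strain + equilibrium ⇒ each member carries load in proportion to AE: A₁E₁ = 189600000 N, A₂E₂ = 24900000 N, ΣAE = 214500000 N.
σ₁ = P·E₁/ΣAE = 147000·115000/214500000 = 78.83 MPa.

78.8 MPa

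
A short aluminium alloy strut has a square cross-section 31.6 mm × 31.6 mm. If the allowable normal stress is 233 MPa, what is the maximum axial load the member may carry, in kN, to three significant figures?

A = 998.6 mm².
P_max = σ_allow · A = 233 · 998.6 = 232700 N = 232.7 kN.

233 kN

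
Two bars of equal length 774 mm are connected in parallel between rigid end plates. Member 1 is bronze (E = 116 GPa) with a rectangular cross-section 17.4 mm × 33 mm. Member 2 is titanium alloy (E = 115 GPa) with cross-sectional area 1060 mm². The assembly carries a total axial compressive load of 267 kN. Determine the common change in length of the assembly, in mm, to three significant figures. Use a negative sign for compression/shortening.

-1.10 mm

A_1 = 574.2 mm².
Equal strain + equilibrium ⇒ each member carries load in proportion to AE: A₁E₁ = 66610000 N, A₂E₂ = 121900000 N, ΣAE = 188500000 N.
δ = PL/ΣAE = -267000·774/188500000 = -1.096 mm.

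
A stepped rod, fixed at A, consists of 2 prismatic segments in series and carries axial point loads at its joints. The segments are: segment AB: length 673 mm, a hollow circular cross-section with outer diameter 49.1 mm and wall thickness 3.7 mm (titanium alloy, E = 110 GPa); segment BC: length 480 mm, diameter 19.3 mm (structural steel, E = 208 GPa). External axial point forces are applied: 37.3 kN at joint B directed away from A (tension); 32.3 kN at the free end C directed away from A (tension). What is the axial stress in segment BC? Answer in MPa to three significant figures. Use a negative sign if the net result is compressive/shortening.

Internal axial forces (sectioning from the free end, tension +): N_BC = 32.3 kN, N_AB = 69.6 kN.
A_BC = 292.6 mm².
σ_BC = N_BC/A_BC = 32300/292.6 = 110.4 MPa.

110 MPa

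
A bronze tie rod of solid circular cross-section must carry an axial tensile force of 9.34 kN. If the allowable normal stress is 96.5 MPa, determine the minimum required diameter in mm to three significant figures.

11.1 mm

Required area A ≥ P/σ_allow = 9340/96.5 = 96.79 mm².
For a solid circular section, d ≥ √(4A/π) = 11.1 mm.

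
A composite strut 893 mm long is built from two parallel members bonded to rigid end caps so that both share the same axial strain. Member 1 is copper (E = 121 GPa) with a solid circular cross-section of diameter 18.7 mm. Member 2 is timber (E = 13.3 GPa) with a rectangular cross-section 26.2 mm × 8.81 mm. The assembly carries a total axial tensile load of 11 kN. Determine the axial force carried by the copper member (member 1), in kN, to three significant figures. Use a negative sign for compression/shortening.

A_1 = 274.6 mm².
A_2 = 230.8 mm².
Equal strain + equilibrium ⇒ each member carries load in proportion to AE: A₁E₁ = 33230000 N, A₂E₂ = 3070000 N, ΣAE = 36300000 N.
F₁ = P·A₁E₁/ΣAE = 11000·33230000/36300000 = 10070 N.

10.1 kN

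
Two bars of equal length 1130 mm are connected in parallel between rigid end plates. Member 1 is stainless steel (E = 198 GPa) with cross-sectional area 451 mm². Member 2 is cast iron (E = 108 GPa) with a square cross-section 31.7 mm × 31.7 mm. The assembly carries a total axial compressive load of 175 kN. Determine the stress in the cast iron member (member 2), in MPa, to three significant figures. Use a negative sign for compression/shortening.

-95.5 MPa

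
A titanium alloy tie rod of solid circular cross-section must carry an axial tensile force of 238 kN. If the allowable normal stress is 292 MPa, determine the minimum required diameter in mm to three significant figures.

Required area A ≥ P/σ_allow = 238000/292 = 815.1 mm².
For a solid circular section, d ≥ √(4A/π) = 32.21 mm.

32.2 mm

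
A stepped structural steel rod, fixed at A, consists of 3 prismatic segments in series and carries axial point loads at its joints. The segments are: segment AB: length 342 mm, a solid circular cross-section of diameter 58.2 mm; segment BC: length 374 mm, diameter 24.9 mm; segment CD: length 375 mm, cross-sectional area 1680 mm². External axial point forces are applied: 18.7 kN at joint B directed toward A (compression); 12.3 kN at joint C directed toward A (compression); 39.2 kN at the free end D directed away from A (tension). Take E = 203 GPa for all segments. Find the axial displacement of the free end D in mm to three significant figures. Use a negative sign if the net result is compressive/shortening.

Internal axial forces (sectioning from the free end, tension +): N_CD = 39.2 kN, N_BC = 26.9 kN, N_AB = 8.2 kN.
A_AB = 2660 mm².
A_BC = 487 mm².
δ_AB = 8200·342/(2660·203000) = 0.005193 mm
δ_BC = 26900·374/(487·203000) = 0.1018 mm
δ_CD = 39200·375/(1680·203000) = 0.0431 mm
δ = Σδ_i = 0.1501 mm.

0.150 mm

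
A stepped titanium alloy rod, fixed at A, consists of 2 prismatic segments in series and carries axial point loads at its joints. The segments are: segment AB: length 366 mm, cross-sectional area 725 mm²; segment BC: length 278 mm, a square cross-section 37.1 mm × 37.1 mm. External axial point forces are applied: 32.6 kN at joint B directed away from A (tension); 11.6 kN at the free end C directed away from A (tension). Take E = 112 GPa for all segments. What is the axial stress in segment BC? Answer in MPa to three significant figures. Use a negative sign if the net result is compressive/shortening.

8.43 MPa

Internal axial forces (sectioning from the free end, tension +): N_BC = 11.6 kN, N_AB = 44.2 kN.
A_BC = 1376 mm².
σ_BC = N_BC/A_BC = 11600/1376 = 8.428 MPa.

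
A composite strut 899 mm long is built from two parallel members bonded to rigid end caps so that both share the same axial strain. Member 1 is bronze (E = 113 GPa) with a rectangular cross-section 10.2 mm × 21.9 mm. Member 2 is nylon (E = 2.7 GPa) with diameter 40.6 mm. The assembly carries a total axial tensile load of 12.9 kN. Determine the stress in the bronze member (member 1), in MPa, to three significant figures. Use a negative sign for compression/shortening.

A_1 = 223.4 mm².
A_2 = 1295 mm².
Equal strain + equilibrium ⇒ each member carries load in proportion to AE: A₁E₁ = 25240000 N, A₂E₂ = 3495000 N, ΣAE = 28740000 N.
σ₁ = P·E₁/ΣAE = 12900·113000/28740000 = 50.72 MPa.

50.7 MPa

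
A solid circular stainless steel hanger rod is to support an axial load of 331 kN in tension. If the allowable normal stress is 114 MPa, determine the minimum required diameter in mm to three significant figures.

Required area A ≥ P/σ_allow = 331000/114 = 2904 mm².
For a solid circular section, d ≥ √(4A/π) = 60.8 mm.

60.8 mm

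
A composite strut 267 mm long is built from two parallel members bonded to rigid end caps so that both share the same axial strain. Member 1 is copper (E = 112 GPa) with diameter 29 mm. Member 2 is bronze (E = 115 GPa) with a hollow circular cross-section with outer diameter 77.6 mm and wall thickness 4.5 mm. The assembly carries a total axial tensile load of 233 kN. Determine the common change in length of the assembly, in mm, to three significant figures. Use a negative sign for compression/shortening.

0.323 mm

A_1 = 660.5 mm².
A_2 = 1033 mm².
Equal strain + equilibrium ⇒ each member carries load in proportion to AE: A₁E₁ = 73980000 N, A₂E₂ = 118800000 N, ΣAE = 192800000 N.
δ = PL/ΣAE = 233000·267/192800000 = 0.3226 mm.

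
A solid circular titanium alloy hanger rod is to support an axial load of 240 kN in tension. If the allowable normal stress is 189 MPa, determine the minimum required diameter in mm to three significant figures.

40.2 mm

Required area A ≥ P/σ_allow = 240000/189 = 1270 mm².
For a solid circular section, d ≥ √(4A/π) = 40.21 mm.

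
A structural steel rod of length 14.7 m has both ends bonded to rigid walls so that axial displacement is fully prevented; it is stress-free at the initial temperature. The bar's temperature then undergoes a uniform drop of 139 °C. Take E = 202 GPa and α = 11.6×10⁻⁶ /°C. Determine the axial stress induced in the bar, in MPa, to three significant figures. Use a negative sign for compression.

Free thermal expansion αLΔT = 11.6e-6 · 14700 · -139 = -23.7 mm.
The walls impose strain ε = −(-23.7)/14700 = 1.6124e-03; σ = Eε = 202000 · 1.6124e-03 = 325.7 MPa.

326 MPa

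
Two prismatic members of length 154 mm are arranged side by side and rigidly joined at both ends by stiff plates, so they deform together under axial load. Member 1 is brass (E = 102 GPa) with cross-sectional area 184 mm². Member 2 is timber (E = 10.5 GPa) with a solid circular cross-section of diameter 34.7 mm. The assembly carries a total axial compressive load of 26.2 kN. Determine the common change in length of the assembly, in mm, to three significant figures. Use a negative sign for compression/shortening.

A_2 = 945.7 mm².
Equal strain + equilibrium ⇒ each member carries load in proportion to AE: A₁E₁ = 18770000 N, A₂E₂ = 9930000 N, ΣAE = 28700000 N.
δ = PL/ΣAE = -26200·154/28700000 = -0.1406 mm.

-0.141 mm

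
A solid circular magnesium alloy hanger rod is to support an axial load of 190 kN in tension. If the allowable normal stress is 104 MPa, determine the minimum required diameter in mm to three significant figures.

48.2 mm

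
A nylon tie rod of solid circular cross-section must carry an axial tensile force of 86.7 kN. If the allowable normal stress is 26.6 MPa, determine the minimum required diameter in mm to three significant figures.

Required area A ≥ P/σ_allow = 86700/26.6 = 3259 mm².
For a solid circular section, d ≥ √(4A/π) = 64.42 mm.

64.4 mm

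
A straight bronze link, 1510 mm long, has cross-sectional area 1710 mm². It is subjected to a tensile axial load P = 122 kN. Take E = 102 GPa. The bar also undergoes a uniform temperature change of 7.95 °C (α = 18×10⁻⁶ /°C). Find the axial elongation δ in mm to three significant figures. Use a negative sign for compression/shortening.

δ_mech = NL/(AE) = 122000·1510/(1710·102000) = 1.056 mm.
δ_thermal = αLΔT = 18e-6·1510·7.95 = 0.2161 mm.
δ = δ_mech + δ_thermal = 1.272 mm.

1.27 mm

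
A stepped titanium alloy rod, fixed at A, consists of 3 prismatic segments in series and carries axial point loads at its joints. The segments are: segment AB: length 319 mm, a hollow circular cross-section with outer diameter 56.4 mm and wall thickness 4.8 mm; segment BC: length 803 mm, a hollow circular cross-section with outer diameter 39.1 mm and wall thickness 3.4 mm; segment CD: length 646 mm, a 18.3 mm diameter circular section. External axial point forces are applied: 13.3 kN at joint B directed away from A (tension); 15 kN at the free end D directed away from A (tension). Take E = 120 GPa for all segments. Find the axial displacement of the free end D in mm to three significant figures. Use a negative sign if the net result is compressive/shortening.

0.667 mm

Internal axial forces (sectioning from the free end, tension +): N_CD = 15 kN, N_BC = 15 kN, N_AB = 28.3 kN.
A_AB = 778.1 mm².
A_BC = 381.3 mm².
A_CD = 263 mm².
δ_AB = 28300·319/(778.1·120000) = 0.09668 mm
δ_BC = 15000·803/(381.3·120000) = 0.2632 mm
δ_CD = 15000·646/(263·120000) = 0.307 mm
δ = Σδ_i = 0.6669 mm.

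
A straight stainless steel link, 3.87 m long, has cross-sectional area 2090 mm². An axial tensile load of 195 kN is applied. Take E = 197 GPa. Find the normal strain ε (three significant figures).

4.74e-04

σ = N/A = 93.3 MPa; ε = σ/E = 93.3/197000 = 4.736e-04.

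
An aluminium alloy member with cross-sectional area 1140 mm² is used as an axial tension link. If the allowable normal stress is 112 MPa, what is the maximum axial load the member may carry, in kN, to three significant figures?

P_max = σ_allow · A = 112 · 1140 = 127700 N = 127.7 kN.

128 kN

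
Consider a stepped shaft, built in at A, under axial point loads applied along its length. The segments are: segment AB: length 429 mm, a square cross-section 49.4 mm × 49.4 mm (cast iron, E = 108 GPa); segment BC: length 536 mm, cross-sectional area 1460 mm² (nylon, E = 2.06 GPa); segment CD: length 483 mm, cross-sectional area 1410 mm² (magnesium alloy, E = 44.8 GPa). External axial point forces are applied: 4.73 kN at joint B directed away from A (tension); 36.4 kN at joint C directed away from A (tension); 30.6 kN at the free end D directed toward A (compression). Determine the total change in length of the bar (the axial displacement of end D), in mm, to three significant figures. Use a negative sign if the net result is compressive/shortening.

0.817 mm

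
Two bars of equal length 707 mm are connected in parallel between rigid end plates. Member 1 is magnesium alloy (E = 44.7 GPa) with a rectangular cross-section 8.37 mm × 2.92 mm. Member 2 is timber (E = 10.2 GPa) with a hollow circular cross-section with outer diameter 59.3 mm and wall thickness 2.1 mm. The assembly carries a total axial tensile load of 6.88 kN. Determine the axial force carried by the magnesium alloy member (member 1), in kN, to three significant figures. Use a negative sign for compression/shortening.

A_1 = 24.44 mm².
A_2 = 377.4 mm².
Equal strain + equilibrium ⇒ each member carries load in proportion to AE: A₁E₁ = 1092000 N, A₂E₂ = 3849000 N, ΣAE = 4942000 N.
F₁ = P·A₁E₁/ΣAE = 6880·1092000/4942000 = 1521 N.

1.52 kN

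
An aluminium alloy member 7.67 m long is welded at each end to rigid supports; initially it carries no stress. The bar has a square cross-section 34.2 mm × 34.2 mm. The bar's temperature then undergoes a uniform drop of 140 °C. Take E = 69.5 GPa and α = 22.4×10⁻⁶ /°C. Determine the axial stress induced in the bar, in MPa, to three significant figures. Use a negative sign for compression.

Free thermal expansion αLΔT = 22.4e-6 · 7670 · -140 = -24.05 mm.
The walls impose strain ε = −(-24.05)/7670 = 3.1360e-03; σ = Eε = 69500 · 3.1360e-03 = 218 MPa.

218 MPa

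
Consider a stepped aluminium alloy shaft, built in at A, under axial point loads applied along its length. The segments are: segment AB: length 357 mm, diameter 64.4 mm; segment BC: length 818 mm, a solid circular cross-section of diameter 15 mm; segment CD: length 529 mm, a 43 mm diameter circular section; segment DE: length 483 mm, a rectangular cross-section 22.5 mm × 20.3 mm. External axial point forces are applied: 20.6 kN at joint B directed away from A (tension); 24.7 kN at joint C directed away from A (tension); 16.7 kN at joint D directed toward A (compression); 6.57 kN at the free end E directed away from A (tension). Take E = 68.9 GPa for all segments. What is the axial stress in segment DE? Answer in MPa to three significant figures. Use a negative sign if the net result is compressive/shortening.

Internal axial forces (sectioning from the free end, tension +): N_DE = 6.57 kN, N_CD = -10.13 kN, N_BC = 14.57 kN, N_AB = 35.17 kN.
A_DE = 456.8 mm².
σ_DE = N_DE/A_DE = 6570/456.8 = 14.38 MPa.

14.4 MPa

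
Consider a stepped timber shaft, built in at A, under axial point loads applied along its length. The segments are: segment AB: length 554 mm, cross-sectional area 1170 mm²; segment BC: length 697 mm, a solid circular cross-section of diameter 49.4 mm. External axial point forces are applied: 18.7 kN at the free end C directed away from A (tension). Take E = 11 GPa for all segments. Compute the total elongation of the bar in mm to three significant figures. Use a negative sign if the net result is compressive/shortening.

1.42 mm

Internal axial forces (sectioning from the free end, tension +): N_BC = 18.7 kN, N_AB = 18.7 kN.
A_BC = 1917 mm².
δ_AB = 18700·554/(1170·11000) = 0.805 mm
δ_BC = 18700·697/(1917·11000) = 0.6182 mm
δ = Σδ_i = 1.423 mm.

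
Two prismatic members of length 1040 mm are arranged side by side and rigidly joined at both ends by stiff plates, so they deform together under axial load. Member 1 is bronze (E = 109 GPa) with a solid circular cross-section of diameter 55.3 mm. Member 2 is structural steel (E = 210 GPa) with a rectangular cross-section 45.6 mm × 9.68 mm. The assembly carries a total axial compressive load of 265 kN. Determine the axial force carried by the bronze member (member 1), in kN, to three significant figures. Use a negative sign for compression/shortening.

A_1 = 2402 mm².
A_2 = 441.4 mm².
Equal strain + equilibrium ⇒ each member carries load in proportion to AE: A₁E₁ = 261800000 N, A₂E₂ = 92700000 N, ΣAE = 354500000 N.
F₁ = P·A₁E₁/ΣAE = -265000·261800000/354500000 = -195700 N.

-196 kN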